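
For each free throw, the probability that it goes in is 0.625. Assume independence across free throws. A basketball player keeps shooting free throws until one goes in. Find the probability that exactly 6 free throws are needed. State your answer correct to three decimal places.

Geometric (trials to first success), p = 0.625.
P(Y = 6) = (1−p)^5 · p = 0.0074158 · 0.625 = 0.00463

0.005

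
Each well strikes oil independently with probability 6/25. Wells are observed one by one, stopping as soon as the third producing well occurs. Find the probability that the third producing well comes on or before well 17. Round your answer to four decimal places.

0.8123

Finishing within 17 wells ⇔ at least 3 successes in the first 17. With X ~ Binomial(17, 0.24), P(Y ≤ 17) = 1 − P(X ≤ 2).
  k=0: C(17,0)·0.24^0·0.76^17 = 0.009415
  k=1: C(17,1)·0.24^1·0.76^16 = 0.050545
  k=2: C(17,2)·0.24^2·0.76^15 = 0.127692
1 − 0.187653 = 0.812347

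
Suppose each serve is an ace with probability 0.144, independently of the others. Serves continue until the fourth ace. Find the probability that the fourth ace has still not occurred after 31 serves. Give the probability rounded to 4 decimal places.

0.3289

Needing more than 31 serves ⇔ fewer than 4 successes in the first 31. With X ~ Binomial(31, 0.144), P(Y > 31) = P(X ≤ 3).
  k=0: C(31,0)·0.144^0·0.856^31 = 0.008067
  k=1: C(31,1)·0.144^1·0.856^30 = 0.042067
  k=2: C(31,2)·0.144^2·0.856^29 = 0.106149
  k=3: C(31,3)·0.144^3·0.856^28 = 0.172617
P(X ≤ 3) = 0.328899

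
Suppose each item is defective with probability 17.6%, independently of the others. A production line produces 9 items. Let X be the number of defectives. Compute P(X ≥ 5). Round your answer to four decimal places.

X ~ Binomial(9, 0.176); P(X ≥ 5) = Σ C(9,k) p^k (1−p)^(9−k) over k:
  k=5: C(9,5)·0.176^5·0.824^4 = 0.009809
  k=6: C(9,6)·0.176^6·0.824^3 = 0.001397
  k=7: C(9,7)·0.176^7·0.824^2 = 0.000128
  k=8: C(9,8)·0.176^8·0.824^1 = 0.000007
  k=9: C(9,9)·0.176^9·0.824^0 = 0.000000
Total = 0.011341

0.0113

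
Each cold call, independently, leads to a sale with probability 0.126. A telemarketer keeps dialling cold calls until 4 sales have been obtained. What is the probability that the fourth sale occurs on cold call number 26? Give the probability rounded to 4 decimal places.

0.0300

Y = trial on which the fourth success occurs; negative binomial, r=4, p=0.126.
P(Y=26) = C(25,3) · p^4 · (1−p)^22
= 2300 · 0.00025205 · 0.051672 = 0.029954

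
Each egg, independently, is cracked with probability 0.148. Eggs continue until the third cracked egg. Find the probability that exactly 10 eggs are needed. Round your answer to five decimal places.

Y = trial on which the third success occurs; negative binomial, r=3, p=0.148.
P(Y=10) = C(9,2) · p^3 · (1−p)^7
= 36 · 0.0032418 · 0.32589 = 0.0380334

0.03803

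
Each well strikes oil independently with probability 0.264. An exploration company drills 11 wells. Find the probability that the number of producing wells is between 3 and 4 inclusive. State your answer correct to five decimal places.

0.44894

X ~ Binomial(11, 0.264); P(3 ≤ X ≤ 4) = Σ C(11,k) p^k (1−p)^(11−k) over k:
  k=3: C(11,3)·0.264^3·0.736^8 = 0.2614076
  k=4: C(11,4)·0.264^4·0.736^7 = 0.1875316
Total = 0.4489392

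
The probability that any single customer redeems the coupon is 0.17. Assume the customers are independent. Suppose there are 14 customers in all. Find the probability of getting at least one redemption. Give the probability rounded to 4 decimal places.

0.9264

P(at least one) = 1 − P(none) = 1 − (1 − 0.17)^14
= 1 − 0.073637 = 0.926363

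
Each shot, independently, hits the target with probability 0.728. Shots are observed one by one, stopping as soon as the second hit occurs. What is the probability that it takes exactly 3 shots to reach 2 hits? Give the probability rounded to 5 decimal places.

Y = trial on which the second success occurs; negative binomial, r=2, p=0.728.
P(Y=3) = C(2,1) · p^2 · (1−p)^1
= 2 · 0.52998 · 0.272 = 0.2883113

0.28831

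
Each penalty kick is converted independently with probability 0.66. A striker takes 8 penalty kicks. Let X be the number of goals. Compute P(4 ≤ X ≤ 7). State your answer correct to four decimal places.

0.8691

X ~ Binomial(8, 0.66); P(4 ≤ X ≤ 7) = Σ C(8,k) p^k (1−p)^(8−k) over k:
  k=4: C(8,4)·0.66^4·0.34^4 = 0.177496
  k=5: C(8,5)·0.66^5·0.34^3 = 0.275641
  k=6: C(8,6)·0.66^6·0.34^2 = 0.267534
  k=7: C(8,7)·0.66^7·0.34^1 = 0.148380
Total = 0.869052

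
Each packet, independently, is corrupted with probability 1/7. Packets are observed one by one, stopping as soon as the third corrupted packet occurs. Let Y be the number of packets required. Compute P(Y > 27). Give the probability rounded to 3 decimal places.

Needing more than 27 packets ⇔ fewer than 3 successes in the first 27. With X ~ Binomial(27, 0.142857), P(Y > 27) = P(X ≤ 2).
  k=0: C(27,0)·0.142857^0·0.857143^27 = 0.01558
  k=1: C(27,1)·0.142857^1·0.857143^26 = 0.07009
  k=2: C(27,2)·0.142857^2·0.857143^25 = 0.15186
P(X ≤ 2) = 0.23752

0.238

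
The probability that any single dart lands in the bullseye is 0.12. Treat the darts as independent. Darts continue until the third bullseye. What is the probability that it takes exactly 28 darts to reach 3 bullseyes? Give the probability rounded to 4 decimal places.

0.0248

Y = trial on which the third success occurs; negative binomial, r=3, p=0.12.
P(Y=28) = C(27,2) · p^3 · (1−p)^25
= 351 · 0.001728 · 0.040932 = 0.024827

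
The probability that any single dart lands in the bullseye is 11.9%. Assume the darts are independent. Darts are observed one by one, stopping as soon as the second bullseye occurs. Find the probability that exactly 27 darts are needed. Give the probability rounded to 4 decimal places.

Y = trial on which the second success occurs; negative binomial, r=2, p=0.119.
P(Y=27) = C(26,1) · p^2 · (1−p)^25
= 26 · 0.014161 · 0.042111 = 0.015505

0.0155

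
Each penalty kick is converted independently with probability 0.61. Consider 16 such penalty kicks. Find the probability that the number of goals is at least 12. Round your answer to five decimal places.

0.18770

X ~ Binomial(16, 0.61); P(X ≥ 12) = Σ C(16,k) p^k (1−p)^(16−k) over k:
  k=12: C(16,12)·0.61^12·0.39^4 = 0.1117604
  k=13: C(16,13)·0.61^13·0.39^3 = 0.0537861
  k=14: C(16,14)·0.61^14·0.39^2 = 0.0180272
  k=15: C(16,15)·0.61^15·0.39^1 = 0.0037595
  k=16: C(16,16)·0.61^16·0.39^0 = 0.0003675
Total = 0.1877007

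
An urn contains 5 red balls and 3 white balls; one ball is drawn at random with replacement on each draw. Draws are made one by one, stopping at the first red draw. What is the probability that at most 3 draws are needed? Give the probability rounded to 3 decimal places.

Y = number of draws to the first success; geometric, p = 0.625.
P(Y ≤ 3) = 1 − (1−p)^3 = 1 − 0.05273 = 0.94727

0.947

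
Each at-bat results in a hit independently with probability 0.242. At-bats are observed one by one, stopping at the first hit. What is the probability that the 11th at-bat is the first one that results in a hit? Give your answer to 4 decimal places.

Geometric (trials to first success), p = 0.242.
P(Y = 11) = (1−p)^10 · p = 0.062617 · 0.242 = 0.015153

0.0152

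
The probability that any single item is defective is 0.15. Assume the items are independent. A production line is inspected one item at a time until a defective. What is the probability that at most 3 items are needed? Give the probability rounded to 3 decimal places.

Y = number of items to the first success; geometric, p = 0.15.
P(Y ≤ 3) = 1 − (1−p)^3 = 1 − 0.61413 = 0.38588

0.386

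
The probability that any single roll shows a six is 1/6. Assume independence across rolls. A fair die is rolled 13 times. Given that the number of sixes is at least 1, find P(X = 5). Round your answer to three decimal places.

X ~ Binomial(13, 0.166667). Want P(X=5 | X≥1) = P(X=5) / P(X≥1).
P(X=5) = C(13,5)·0.166667^5·0.833333^8 = 0.03849
P(X≥1) = 1 − 0.09346 = 0.90654
Ratio = 0.03849 / 0.90654 = 0.04246

0.042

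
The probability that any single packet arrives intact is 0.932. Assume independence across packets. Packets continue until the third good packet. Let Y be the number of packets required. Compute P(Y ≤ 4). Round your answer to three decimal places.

0.975

Finishing within 4 packets ⇔ at least 3 successes in the first 4. With X ~ Binomial(4, 0.932), P(Y ≤ 4) = 1 − P(X ≤ 2).
  k=0: C(4,0)·0.932^0·0.068^4 = 0.00002
  k=1: C(4,1)·0.932^1·0.068^3 = 0.00117
  k=2: C(4,2)·0.932^2·0.068^2 = 0.02410
1 − 0.02529 = 0.97471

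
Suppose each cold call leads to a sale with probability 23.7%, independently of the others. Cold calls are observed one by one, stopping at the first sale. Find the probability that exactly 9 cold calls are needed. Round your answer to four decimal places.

Geometric (trials to first success), p = 0.237.
P(Y = 9) = (1−p)^8 · p = 0.11487 · 0.237 = 0.027224

0.0272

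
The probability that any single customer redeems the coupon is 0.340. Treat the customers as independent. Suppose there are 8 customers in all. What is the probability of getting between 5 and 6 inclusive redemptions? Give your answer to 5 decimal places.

X ~ Binomial(8, 0.34); P(5 ≤ X ≤ 6) = Σ C(8,k) p^k (1−p)^(8−k) over k:
  k=5: C(8,5)·0.34^5·0.66^3 = 0.0731500
  k=6: C(8,6)·0.34^6·0.66^2 = 0.0188417
Total = 0.0919917

0.09199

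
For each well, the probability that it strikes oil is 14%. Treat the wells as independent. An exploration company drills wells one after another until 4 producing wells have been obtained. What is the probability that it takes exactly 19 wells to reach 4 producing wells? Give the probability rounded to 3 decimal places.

0.033

Y = trial on which the fourth success occurs; negative binomial, r=4, p=0.14.
P(Y=19) = C(18,3) · p^4 · (1−p)^15
= 816 · 0.00038416 · 0.10411 = 0.03263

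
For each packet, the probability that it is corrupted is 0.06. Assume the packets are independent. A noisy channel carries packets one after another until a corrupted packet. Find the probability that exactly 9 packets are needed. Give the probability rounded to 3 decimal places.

0.037

Geometric (trials to first success), p = 0.06.
P(Y = 9) = (1−p)^8 · p = 0.60957 · 0.06 = 0.03657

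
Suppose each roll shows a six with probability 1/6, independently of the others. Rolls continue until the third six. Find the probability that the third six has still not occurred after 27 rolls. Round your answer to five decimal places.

0.14879

Needing more than 27 rolls ⇔ fewer than 3 successes in the first 27. With X ~ Binomial(27, 0.166667), P(Y > 27) = P(X ≤ 2).
  k=0: C(27,0)·0.166667^0·0.833333^27 = 0.0072796
  k=1: C(27,1)·0.166667^1·0.833333^26 = 0.0393097
  k=2: C(27,2)·0.166667^2·0.833333^25 = 0.1022053
P(X ≤ 2) = 0.1487946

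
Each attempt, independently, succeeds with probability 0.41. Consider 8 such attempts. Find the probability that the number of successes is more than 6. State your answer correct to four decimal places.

X ~ Binomial(8, 0.41); P(X ≥ 7) = Σ C(8,k) p^k (1−p)^(8−k) over k:
  k=7: C(8,7)·0.41^7·0.59^1 = 0.009192
  k=8: C(8,8)·0.41^8·0.59^0 = 0.000798
Total = 0.009991

0.0100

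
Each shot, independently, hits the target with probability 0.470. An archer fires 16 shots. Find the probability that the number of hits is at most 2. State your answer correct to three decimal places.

0.004

X ~ Binomial(16, 0.47); P(X ≤ 2) = Σ C(16,k) p^k (1−p)^(16−k) over k:
  k=0: C(16,0)·0.47^0·0.53^16 = 0.00004
  k=1: C(16,1)·0.47^1·0.53^15 = 0.00055
  k=2: C(16,2)·0.47^2·0.53^14 = 0.00366
Total = 0.00425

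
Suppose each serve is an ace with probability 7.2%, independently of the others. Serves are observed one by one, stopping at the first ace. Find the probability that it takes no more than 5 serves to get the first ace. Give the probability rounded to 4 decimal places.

0.3118

Y = number of serves to the first success; geometric, p = 0.072.
P(Y ≤ 5) = 1 − (1−p)^5 = 1 − 0.688240 = 0.311760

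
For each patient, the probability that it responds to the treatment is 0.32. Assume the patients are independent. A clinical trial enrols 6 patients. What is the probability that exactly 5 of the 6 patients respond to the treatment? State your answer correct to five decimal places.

0.01369

X ~ Binomial(n=6, p=0.32).
P(X=5) = C(6,5) · p^5 · (1−p)^1
= 6 · 0.0033554 · 0.68 = 0.0136902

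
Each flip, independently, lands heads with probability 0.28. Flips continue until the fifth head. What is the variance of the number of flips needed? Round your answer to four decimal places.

45.9184

Y = total flips until the fifth success; negative binomial with r=5, p=0.28.
Var(Y) = r(1−p)/p² = 5·0.72 / 0.28² = 45.918367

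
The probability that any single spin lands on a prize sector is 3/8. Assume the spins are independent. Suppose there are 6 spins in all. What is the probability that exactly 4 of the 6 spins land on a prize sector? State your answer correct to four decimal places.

X ~ Binomial(n=6, p=0.375).
P(X=4) = C(6,4) · p^4 · (1−p)^2
= 15 · 0.019775 · 0.39062 = 0.115871

0.1159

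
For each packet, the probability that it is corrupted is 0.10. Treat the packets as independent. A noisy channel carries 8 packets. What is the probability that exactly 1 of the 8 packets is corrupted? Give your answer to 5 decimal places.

0.38264

X ~ Binomial(n=8, p=0.10).
P(X=1) = C(8,1) · p^1 · (1−p)^7
= 8 · 0.1 · 0.4783 = 0.3826375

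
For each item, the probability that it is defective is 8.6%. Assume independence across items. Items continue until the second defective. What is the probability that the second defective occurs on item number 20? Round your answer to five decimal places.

Y = trial on which the second success occurs; negative binomial, r=2, p=0.086.
P(Y=20) = C(19,1) · p^2 · (1−p)^18
= 19 · 0.007396 · 0.19817 = 0.0278472

0.02785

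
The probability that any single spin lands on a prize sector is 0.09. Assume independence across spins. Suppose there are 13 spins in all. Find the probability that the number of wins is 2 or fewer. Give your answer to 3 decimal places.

0.895

X ~ Binomial(13, 0.09); P(X ≤ 2) = Σ C(13,k) p^k (1−p)^(13−k) over k:
  k=0: C(13,0)·0.09^0·0.91^13 = 0.29345
  k=1: C(13,1)·0.09^1·0.91^12 = 0.37730
  k=2: C(13,2)·0.09^2·0.91^11 = 0.22389
Total = 0.89464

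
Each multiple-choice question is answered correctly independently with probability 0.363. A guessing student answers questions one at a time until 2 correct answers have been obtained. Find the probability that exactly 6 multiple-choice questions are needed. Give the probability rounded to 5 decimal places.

Y = trial on which the second success occurs; negative binomial, r=2, p=0.363.
P(Y=6) = C(5,1) · p^2 · (1−p)^4
= 5 · 0.13177 · 0.16465 = 0.1084778

0.10848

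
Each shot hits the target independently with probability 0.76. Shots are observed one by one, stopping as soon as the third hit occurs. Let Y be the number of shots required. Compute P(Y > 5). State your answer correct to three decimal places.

0.093

Needing more than 5 shots ⇔ fewer than 3 successes in the first 5. With X ~ Binomial(5, 0.76), P(Y > 5) = P(X ≤ 2).
  k=0: C(5,0)·0.76^0·0.24^5 = 0.00080
  k=1: C(5,1)·0.76^1·0.24^4 = 0.01261
  k=2: C(5,2)·0.76^2·0.24^3 = 0.07985
P(X ≤ 2) = 0.09325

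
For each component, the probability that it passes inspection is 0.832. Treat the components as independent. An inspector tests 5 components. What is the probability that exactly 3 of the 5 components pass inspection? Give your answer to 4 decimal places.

0.1626

X ~ Binomial(n=5, p=0.832).
P(X=3) = C(5,3) · p^3 · (1−p)^2
= 10 · 0.57593 · 0.028224 = 0.162551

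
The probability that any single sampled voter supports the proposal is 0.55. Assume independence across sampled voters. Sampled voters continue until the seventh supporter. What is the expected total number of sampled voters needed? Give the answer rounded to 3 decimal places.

12.727

Y = total sampled voters until the seventh success; negative binomial with r=7, p=0.55.
E[Y] = r / p = 7 / 0.55 = 12.72727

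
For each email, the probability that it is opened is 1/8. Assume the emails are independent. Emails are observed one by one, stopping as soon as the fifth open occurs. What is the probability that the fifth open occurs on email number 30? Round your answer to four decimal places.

0.0257

Y = trial on which the fifth success occurs; negative binomial, r=5, p=0.125.
P(Y=30) = C(29,4) · p^5 · (1−p)^25
= 23751 · 3.0518e-05 · 0.035498 = 0.025730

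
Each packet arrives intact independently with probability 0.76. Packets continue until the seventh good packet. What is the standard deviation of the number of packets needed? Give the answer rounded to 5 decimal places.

Y = total packets until the seventh success; negative binomial with r=7, p=0.76.
SD(Y) = √[r(1−p)/p²] = √(2.9085873) = 1.7054581

1.70546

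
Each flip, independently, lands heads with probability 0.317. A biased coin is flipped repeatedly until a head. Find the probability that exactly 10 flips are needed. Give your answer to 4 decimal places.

0.0103

Geometric (trials to first success), p = 0.317.
P(Y = 10) = (1−p)^9 · p = 0.032343 · 0.317 = 0.010253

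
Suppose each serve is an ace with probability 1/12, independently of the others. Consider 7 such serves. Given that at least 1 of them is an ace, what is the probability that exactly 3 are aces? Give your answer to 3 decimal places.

X ~ Binomial(7, 0.083333). Want P(X=3 | X≥1) = P(X=3) / P(X≥1).
P(X=3) = C(7,3)·0.083333^3·0.916667^4 = 0.01430
P(X≥1) = 1 − 0.54385 = 0.45615
Ratio = 0.01430 / 0.45615 = 0.03135

0.031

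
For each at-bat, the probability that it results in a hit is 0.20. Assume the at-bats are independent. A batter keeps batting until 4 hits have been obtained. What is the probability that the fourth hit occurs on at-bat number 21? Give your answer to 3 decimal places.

0.041

Y = trial on which the fourth success occurs; negative binomial, r=4, p=0.20.
P(Y=21) = C(20,3) · p^4 · (1−p)^17
= 1140 · 0.0016 · 0.022518 = 0.04107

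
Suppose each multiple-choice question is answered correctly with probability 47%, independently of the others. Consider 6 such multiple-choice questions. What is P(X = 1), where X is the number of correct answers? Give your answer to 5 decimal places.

X ~ Binomial(n=6, p=0.47).
P(X=1) = C(6,1) · p^1 · (1−p)^5
= 6 · 0.47 · 0.04182 = 0.1179311

0.11793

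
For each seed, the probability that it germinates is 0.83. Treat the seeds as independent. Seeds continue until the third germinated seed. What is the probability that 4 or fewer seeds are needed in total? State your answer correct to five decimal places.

Finishing within 4 seeds ⇔ at least 3 successes in the first 4. With X ~ Binomial(4, 0.83), P(Y ≤ 4) = 1 − P(X ≤ 2).
  k=0: C(4,0)·0.83^0·0.17^4 = 0.0008352
  k=1: C(4,1)·0.83^1·0.17^3 = 0.0163112
  k=2: C(4,2)·0.83^2·0.17^2 = 0.1194553
1 − 0.1366016 = 0.8633984

0.86340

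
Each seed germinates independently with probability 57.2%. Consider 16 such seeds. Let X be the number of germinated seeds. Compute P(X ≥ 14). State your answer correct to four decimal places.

X ~ Binomial(16, 0.572); P(X ≥ 14) = Σ C(16,k) p^k (1−p)^(16−k) over k:
  k=14: C(16,14)·0.572^14·0.428^2 = 0.008823
  k=15: C(16,15)·0.572^15·0.428^1 = 0.001572
  k=16: C(16,16)·0.572^16·0.428^0 = 0.000131
Total = 0.010526

0.0105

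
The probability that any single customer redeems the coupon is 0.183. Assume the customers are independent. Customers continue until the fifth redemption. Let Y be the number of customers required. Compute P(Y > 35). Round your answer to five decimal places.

Needing more than 35 customers ⇔ fewer than 5 successes in the first 35. With X ~ Binomial(35, 0.183), P(Y > 35) = P(X ≤ 4).
  k=0: C(35,0)·0.183^0·0.817^35 = 0.0008468
  k=1: C(35,1)·0.183^1·0.817^34 = 0.0066385
  k=2: C(35,2)·0.183^2·0.817^33 = 0.0252783
  k=3: C(35,3)·0.183^3·0.817^32 = 0.0622829
  k=4: C(35,4)·0.183^4·0.817^31 = 0.1116061
P(X ≤ 4) = 0.2066525

0.20665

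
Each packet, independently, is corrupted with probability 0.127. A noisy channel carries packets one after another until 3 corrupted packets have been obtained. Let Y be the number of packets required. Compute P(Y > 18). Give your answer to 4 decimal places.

0.5948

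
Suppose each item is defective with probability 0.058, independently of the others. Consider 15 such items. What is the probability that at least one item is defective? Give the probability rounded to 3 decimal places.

0.592

P(at least one) = 1 − P(none) = 1 − (1 − 0.058)^15
= 1 − 0.40810 = 0.59190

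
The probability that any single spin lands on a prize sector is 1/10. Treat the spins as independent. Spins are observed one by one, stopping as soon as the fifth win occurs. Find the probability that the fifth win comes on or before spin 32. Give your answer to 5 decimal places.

0.21150

Finishing within 32 spins ⇔ at least 5 successes in the first 32. With X ~ Binomial(32, 0.10), P(Y ≤ 32) = 1 − P(X ≤ 4).
  k=0: C(32,0)·0.10^0·0.90^32 = 0.0343368
  k=1: C(32,1)·0.10^1·0.90^31 = 0.1220865
  k=2: C(32,2)·0.10^2·0.90^30 = 0.2102601
  k=3: C(32,3)·0.10^3·0.90^29 = 0.2336224
  k=4: C(32,4)·0.10^4·0.90^28 = 0.1881958
1 − 0.7885017 = 0.2114983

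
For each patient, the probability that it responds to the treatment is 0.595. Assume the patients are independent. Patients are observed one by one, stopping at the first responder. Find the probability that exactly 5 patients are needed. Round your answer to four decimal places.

Geometric (trials to first success), p = 0.595.
P(Y = 5) = (1−p)^4 · p = 0.026904 · 0.595 = 0.016008

0.0160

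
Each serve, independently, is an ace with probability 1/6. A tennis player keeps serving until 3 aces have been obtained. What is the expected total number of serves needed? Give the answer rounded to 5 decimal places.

Y = total serves until the third success; negative binomial with r=3, p=0.166667.
E[Y] = r / p = 3 / 0.166667 = 18.0000000

18.00000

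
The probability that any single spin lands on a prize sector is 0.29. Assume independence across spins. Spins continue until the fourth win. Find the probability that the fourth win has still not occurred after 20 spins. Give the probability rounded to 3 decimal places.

0.126

Needing more than 20 spins ⇔ fewer than 4 successes in the first 20. With X ~ Binomial(20, 0.29), P(Y > 20) = P(X ≤ 3).
  k=0: C(20,0)·0.29^0·0.71^20 = 0.00106
  k=1: C(20,1)·0.29^1·0.71^19 = 0.00866
  k=2: C(20,2)·0.29^2·0.71^18 = 0.03359
  k=3: C(20,3)·0.29^3·0.71^17 = 0.08232
P(X ≤ 3) = 0.12562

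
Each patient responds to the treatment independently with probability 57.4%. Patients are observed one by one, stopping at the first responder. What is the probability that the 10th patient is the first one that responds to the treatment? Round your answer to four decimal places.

Geometric (trials to first success), p = 0.574.
P(Y = 10) = (1−p)^9 · p = 0.00046205 · 0.574 = 0.000265

0.0003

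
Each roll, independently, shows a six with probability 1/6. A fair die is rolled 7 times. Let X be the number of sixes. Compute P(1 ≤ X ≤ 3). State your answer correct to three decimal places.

0.703

X ~ Binomial(7, 0.166667); P(1 ≤ X ≤ 3) = Σ C(7,k) p^k (1−p)^(7−k) over k:
  k=1: C(7,1)·0.166667^1·0.833333^6 = 0.39071
  k=2: C(7,2)·0.166667^2·0.833333^5 = 0.23443
  k=3: C(7,3)·0.166667^3·0.833333^4 = 0.07814
Total = 0.70329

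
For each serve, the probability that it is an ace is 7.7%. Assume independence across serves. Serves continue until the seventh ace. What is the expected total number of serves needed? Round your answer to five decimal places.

Y = total serves until the seventh success; negative binomial with r=7, p=0.077.
E[Y] = r / p = 7 / 0.077 = 90.9090909

90.90909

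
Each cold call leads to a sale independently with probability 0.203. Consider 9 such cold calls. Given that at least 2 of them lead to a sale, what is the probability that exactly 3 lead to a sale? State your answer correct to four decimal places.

X ~ Binomial(9, 0.203). Want P(X=3 | X≥2) = P(X=3) / P(X≥2).
P(X=3) = C(9,3)·0.203^3·0.797^6 = 0.180101
P(X≥2) = 1 − 0.129755 − 0.297444 = 0.572801
Ratio = 0.180101 / 0.572801 = 0.314423

0.3144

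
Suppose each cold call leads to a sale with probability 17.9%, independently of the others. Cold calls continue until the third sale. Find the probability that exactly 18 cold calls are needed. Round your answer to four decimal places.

Y = trial on which the third success occurs; negative binomial, r=3, p=0.179.
P(Y=18) = C(17,2) · p^3 · (1−p)^15
= 136 · 0.0057353 · 0.051898 = 0.040480

0.0405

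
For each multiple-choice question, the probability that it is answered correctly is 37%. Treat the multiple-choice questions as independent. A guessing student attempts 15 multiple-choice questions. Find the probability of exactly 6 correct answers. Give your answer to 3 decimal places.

X ~ Binomial(n=15, p=0.37).
P(X=6) = C(15,6) · p^6 · (1−p)^9
= 5005 · 0.0025657 · 0.015634 = 0.20076

0.201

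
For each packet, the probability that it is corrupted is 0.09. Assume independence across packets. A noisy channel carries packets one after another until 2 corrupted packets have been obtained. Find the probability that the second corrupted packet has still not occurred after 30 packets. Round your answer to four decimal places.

0.2343

Needing more than 30 packets ⇔ fewer than 2 successes in the first 30. With X ~ Binomial(30, 0.09), P(Y > 30) = P(X ≤ 1).
  k=0: C(30,0)·0.09^0·0.91^30 = 0.059053
  k=1: C(30,1)·0.09^1·0.91^29 = 0.175212
P(X ≤ 1) = 0.234265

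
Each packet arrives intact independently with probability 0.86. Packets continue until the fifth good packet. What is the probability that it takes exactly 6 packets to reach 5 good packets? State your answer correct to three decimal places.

0.329

Y = trial on which the fifth success occurs; negative binomial, r=5, p=0.86.
P(Y=6) = C(5,4) · p^5 · (1−p)^1
= 5 · 0.47043 · 0.14 = 0.32930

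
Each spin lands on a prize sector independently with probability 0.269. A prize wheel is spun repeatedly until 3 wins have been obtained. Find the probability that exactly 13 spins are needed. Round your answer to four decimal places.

0.0560

Y = trial on which the third success occurs; negative binomial, r=3, p=0.269.
P(Y=13) = C(12,2) · p^3 · (1−p)^10
= 66 · 0.019465 · 0.043569 = 0.055972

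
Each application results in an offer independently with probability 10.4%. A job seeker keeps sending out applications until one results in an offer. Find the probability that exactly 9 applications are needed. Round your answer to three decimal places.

Geometric (trials to first success), p = 0.104.
P(Y = 9) = (1−p)^8 · p = 0.4154 · 0.104 = 0.04320

0.043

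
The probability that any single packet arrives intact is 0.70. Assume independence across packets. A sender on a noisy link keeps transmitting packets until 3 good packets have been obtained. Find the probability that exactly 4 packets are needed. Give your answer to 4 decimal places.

Y = trial on which the third success occurs; negative binomial, r=3, p=0.70.
P(Y=4) = C(3,2) · p^3 · (1−p)^1
= 3 · 0.343 · 0.3 = 0.308700

0.3087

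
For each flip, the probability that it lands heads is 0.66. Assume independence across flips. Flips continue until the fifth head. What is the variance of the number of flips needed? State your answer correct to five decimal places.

3.90266

Y = total flips until the fifth success; negative binomial with r=5, p=0.66.
Var(Y) = r(1−p)/p² = 5·0.34 / 0.66² = 3.9026630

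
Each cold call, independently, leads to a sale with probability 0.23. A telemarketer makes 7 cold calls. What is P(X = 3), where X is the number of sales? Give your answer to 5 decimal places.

0.14970

X ~ Binomial(n=7, p=0.23).
P(X=3) = C(7,3) · p^3 · (1−p)^4
= 35 · 0.012167 · 0.35153 = 0.1496975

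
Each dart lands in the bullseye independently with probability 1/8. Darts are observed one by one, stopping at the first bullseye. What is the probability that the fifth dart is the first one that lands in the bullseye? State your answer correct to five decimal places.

Geometric (trials to first success), p = 0.125.
P(Y = 5) = (1−p)^4 · p = 0.58618 · 0.125 = 0.0732727

0.07327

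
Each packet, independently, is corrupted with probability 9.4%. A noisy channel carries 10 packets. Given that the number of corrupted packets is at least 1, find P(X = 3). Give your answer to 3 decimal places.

X ~ Binomial(10, 0.094). Want P(X=3 | X≥1) = P(X=3) / P(X≥1).
P(X=3) = C(10,3)·0.094^3·0.906^7 = 0.04994
P(X≥1) = 1 − 0.37263 = 0.62737
Ratio = 0.04994 / 0.62737 = 0.07961

0.080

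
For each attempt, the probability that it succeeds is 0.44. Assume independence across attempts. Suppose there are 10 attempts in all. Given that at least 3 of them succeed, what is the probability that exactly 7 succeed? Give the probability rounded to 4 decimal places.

0.0757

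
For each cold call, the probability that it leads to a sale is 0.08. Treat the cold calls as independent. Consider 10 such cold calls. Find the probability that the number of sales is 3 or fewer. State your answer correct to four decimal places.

0.9942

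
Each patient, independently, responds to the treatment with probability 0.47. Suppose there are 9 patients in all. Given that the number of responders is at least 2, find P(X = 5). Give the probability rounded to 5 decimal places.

0.23498

X ~ Binomial(9, 0.47). Want P(X=5 | X≥2) = P(X=5) / P(X≥2).
P(X=5) = C(9,5)·0.47^5·0.53^4 = 0.2280149
P(X≥2) = 1 − 0.0032998 − 0.0263358 = 0.9703644
Ratio = 0.2280149 / 0.9703644 = 0.2349787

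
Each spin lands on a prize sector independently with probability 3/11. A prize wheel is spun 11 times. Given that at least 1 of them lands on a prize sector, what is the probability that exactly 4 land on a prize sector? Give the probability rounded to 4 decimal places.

X ~ Binomial(11, 0.272727). Want P(X=4 | X≥1) = P(X=4) / P(X≥1).
P(X=4) = C(11,4)·0.272727^4·0.727273^7 = 0.196476
P(X≥1) = 1 − 0.030107 = 0.969893
Ratio = 0.196476 / 0.969893 = 0.202575

0.2026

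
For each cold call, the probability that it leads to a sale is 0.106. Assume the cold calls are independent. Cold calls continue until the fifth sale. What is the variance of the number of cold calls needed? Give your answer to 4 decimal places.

Y = total cold calls until the fifth success; negative binomial with r=5, p=0.106.
Var(Y) = r(1−p)/p² = 5·0.894 / 0.106² = 397.828409

397.8284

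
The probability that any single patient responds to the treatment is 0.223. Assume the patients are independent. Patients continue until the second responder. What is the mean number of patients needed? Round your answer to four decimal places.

8.9686

Y = total patients until the second success; negative binomial with r=2, p=0.223.
E[Y] = r / p = 2 / 0.223 = 8.968610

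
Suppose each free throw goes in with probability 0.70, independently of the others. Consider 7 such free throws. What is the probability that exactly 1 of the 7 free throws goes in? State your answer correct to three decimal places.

0.004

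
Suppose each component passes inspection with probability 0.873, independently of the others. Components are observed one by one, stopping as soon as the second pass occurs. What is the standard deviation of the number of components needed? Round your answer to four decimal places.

0.5773

Y = total components until the second success; negative binomial with r=2, p=0.873.
SD(Y) = √[r(1−p)/p²] = √(0.333277) = 0.577301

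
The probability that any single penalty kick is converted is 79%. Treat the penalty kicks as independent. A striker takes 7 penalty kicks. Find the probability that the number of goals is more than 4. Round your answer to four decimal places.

0.8343

X ~ Binomial(7, 0.79); P(X ≥ 5) = Σ C(7,k) p^k (1−p)^(7−k) over k:
  k=5: C(7,5)·0.79^5·0.21^2 = 0.284966
  k=6: C(7,6)·0.79^6·0.21^1 = 0.357339
  k=7: C(7,7)·0.79^7·0.21^0 = 0.192039
Total = 0.834344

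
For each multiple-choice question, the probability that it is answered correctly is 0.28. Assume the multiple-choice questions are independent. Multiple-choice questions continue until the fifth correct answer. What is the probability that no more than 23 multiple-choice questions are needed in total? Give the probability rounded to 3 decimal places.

0.814

Finishing within 23 multiple-choice questions ⇔ at least 5 successes in the first 23. With X ~ Binomial(23, 0.28), P(Y ≤ 23) = 1 − P(X ≤ 4).
  k=0: C(23,0)·0.28^0·0.72^23 = 0.00052
  k=1: C(23,1)·0.28^1·0.72^22 = 0.00468
  k=2: C(23,2)·0.28^2·0.72^21 = 0.02002
  k=3: C(23,3)·0.28^3·0.72^20 = 0.05449
  k=4: C(23,4)·0.28^4·0.72^19 = 0.10596
1 − 0.18567 = 0.81433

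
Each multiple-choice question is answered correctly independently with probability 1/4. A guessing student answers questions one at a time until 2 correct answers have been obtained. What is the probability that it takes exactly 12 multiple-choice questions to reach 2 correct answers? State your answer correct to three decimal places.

0.039

Y = trial on which the second success occurs; negative binomial, r=2, p=0.25.
P(Y=12) = C(11,1) · p^2 · (1−p)^10
= 11 · 0.0625 · 0.056314 = 0.03872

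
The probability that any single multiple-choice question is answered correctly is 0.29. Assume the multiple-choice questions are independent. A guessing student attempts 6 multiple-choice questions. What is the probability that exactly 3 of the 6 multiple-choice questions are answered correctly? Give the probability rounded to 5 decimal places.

0.17458

X ~ Binomial(n=6, p=0.29).
P(X=3) = C(6,3) · p^3 · (1−p)^3
= 20 · 0.024389 · 0.35791 = 0.1745818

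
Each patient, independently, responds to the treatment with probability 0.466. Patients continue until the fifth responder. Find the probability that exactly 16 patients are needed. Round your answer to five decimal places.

Y = trial on which the fifth success occurs; negative binomial, r=5, p=0.466.
P(Y=16) = C(15,4) · p^5 · (1−p)^11
= 1365 · 0.021975 · 0.0010068 = 0.0302006

0.03020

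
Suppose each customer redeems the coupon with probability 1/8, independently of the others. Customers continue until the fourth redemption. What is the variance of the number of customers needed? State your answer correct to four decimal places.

224.0000

Y = total customers until the fourth success; negative binomial with r=4, p=0.125.
Var(Y) = r(1−p)/p² = 4·0.875 / 0.125² = 224.000000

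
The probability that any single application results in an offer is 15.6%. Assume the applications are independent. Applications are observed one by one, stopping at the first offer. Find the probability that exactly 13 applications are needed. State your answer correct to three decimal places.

Geometric (trials to first success), p = 0.156.
P(Y = 13) = (1−p)^12 · p = 0.13065 · 0.156 = 0.02038

0.020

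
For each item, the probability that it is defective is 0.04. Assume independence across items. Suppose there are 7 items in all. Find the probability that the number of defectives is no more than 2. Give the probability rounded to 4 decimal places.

0.9980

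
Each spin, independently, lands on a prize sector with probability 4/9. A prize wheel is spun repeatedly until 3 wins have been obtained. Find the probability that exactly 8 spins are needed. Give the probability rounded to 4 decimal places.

Y = trial on which the third success occurs; negative binomial, r=3, p=0.444444.
P(Y=8) = C(7,2) · p^3 · (1−p)^5
= 21 · 0.087791 · 0.052922 = 0.097568

0.0976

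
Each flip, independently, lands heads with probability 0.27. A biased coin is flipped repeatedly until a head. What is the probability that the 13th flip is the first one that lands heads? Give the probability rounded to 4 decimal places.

0.0062

Geometric (trials to first success), p = 0.27.
P(Y = 13) = (1−p)^12 · p = 0.022902 · 0.27 = 0.006184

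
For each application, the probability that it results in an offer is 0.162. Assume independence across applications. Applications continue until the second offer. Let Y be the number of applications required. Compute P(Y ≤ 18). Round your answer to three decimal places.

0.814

Finishing within 18 applications ⇔ at least 2 successes in the first 18. With X ~ Binomial(18, 0.162), P(Y ≤ 18) = 1 − P(X ≤ 1).
  k=0: C(18,0)·0.162^0·0.838^18 = 0.04153
  k=1: C(18,1)·0.162^1·0.838^17 = 0.14452
1 − 0.18606 = 0.81394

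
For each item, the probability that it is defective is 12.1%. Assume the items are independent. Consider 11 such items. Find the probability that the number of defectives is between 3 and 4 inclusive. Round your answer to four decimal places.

0.1329

X ~ Binomial(11, 0.121); P(3 ≤ X ≤ 4) = Σ C(11,k) p^k (1−p)^(11−k) over k:
  k=3: C(11,3)·0.121^3·0.879^8 = 0.104172
  k=4: C(11,4)·0.121^4·0.879^7 = 0.028680
Total = 0.132852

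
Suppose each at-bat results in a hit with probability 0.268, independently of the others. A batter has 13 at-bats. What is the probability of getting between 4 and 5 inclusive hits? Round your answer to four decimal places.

X ~ Binomial(13, 0.268); P(4 ≤ X ≤ 5) = Σ C(13,k) p^k (1−p)^(13−k) over k:
  k=4: C(13,4)·0.268^4·0.732^9 = 0.222559
  k=5: C(13,5)·0.268^5·0.732^8 = 0.146670
Total = 0.369229

0.3692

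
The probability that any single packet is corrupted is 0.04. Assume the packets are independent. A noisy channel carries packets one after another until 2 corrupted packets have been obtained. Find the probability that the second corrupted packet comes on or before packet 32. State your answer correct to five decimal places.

Finishing within 32 packets ⇔ at least 2 successes in the first 32. With X ~ Binomial(32, 0.04), P(Y ≤ 32) = 1 − P(X ≤ 1).
  k=0: C(32,0)·0.04^0·0.96^32 = 0.2708192
  k=1: C(32,1)·0.04^1·0.96^31 = 0.3610923
1 − 0.6319115 = 0.3680885

0.36809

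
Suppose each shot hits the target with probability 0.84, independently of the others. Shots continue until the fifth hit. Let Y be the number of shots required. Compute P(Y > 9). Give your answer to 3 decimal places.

Needing more than 9 shots ⇔ fewer than 5 successes in the first 9. With X ~ Binomial(9, 0.84), P(Y > 9) = P(X ≤ 4).
  k=0: C(9,0)·0.84^0·0.16^9 = 0.00000
  k=1: C(9,1)·0.84^1·0.16^8 = 0.00000
  k=2: C(9,2)·0.84^2·0.16^7 = 0.00007
  k=3: C(9,3)·0.84^3·0.16^6 = 0.00084
  k=4: C(9,4)·0.84^4·0.16^5 = 0.00658
P(X ≤ 4) = 0.00748

0.007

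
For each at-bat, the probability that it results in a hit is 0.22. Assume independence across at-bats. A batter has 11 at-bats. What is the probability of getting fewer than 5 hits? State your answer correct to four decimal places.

X ~ Binomial(11, 0.22); P(X ≤ 4) = Σ C(11,k) p^k (1−p)^(11−k) over k:
  k=0: C(11,0)·0.22^0·0.78^11 = 0.065019
  k=1: C(11,1)·0.22^1·0.78^10 = 0.201726
  k=2: C(11,2)·0.22^2·0.78^9 = 0.284485
  k=3: C(11,3)·0.22^3·0.78^8 = 0.240718
  k=4: C(11,4)·0.22^4·0.78^7 = 0.135790
Total = 0.927738

0.9277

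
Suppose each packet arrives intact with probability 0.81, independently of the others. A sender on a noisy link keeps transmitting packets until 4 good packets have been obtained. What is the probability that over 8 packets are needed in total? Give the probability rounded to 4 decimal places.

0.0083

Needing more than 8 packets ⇔ fewer than 4 successes in the first 8. With X ~ Binomial(8, 0.81), P(Y > 8) = P(X ≤ 3).
  k=0: C(8,0)·0.81^0·0.19^8 = 0.000002
  k=1: C(8,1)·0.81^1·0.19^7 = 0.000058
  k=2: C(8,2)·0.81^2·0.19^6 = 0.000864
  k=3: C(8,3)·0.81^3·0.19^5 = 0.007369
P(X ≤ 3) = 0.008293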